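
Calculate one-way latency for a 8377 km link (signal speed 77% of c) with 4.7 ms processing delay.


Speed = 0.77 * 3e5 km/s = 231000 km/s
Propagation delay = 8377 / 231000 = 0.0363 s = 36.2641 ms
Processing delay = 4.7 ms
Total one-way latency = 40.9641 ms


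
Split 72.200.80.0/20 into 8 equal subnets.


New prefix = 20 + 3 = 23
Each subnet has 512 addresses
  72.200.80.0/23
  72.200.82.0/23
  72.200.84.0/23
  72.200.86.0/23
  72.200.88.0/23
  72.200.90.0/23
  72.200.92.0/23
  72.200.94.0/23
Subnets: 72.200.80.0/23, 72.200.82.0/23, 72.200.84.0/23, 72.200.86.0/23, 72.200.88.0/23, 72.200.90.0/23, 72.200.92.0/23, 72.200.94.0/23


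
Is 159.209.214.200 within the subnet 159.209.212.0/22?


Subnet network: 159.209.212.0
Test IP AND mask: 159.209.212.0
Yes, 159.209.214.200 is in 159.209.212.0/22


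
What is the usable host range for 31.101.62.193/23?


Network: 31.101.62.0
Broadcast: 31.101.63.255
First usable = network + 1
Last usable = broadcast - 1
Range: 31.101.62.1 to 31.101.63.254


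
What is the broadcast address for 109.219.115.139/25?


Network: 109.219.115.128/25
Host bits = 7
Set all host bits to 1:
Broadcast: 109.219.115.255


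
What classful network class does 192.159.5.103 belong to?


First octet: 192
Binary: 11000000
110xxxxx -> Class C (192-223)
Class C, default mask 255.255.255.0 (/24)


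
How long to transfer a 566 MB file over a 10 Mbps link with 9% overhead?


Effective throughput = 10 * (1 - 9/100) = 9.1 Mbps
File size in Mb = 566 * 8 = 4528 Mb
Time = 4528 / 9.1
Time = 497.5824 seconds


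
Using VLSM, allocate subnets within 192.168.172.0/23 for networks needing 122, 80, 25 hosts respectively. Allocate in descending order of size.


122 hosts -> /25 (126 usable): 192.168.172.0/25
80 hosts -> /25 (126 usable): 192.168.172.128/25
25 hosts -> /27 (30 usable): 192.168.173.0/27
Allocation: 192.168.172.0/25 (122 hosts, 126 usable); 192.168.172.128/25 (80 hosts, 126 usable); 192.168.173.0/27 (25 hosts, 30 usable)


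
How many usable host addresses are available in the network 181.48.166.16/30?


Host bits = 32 - 30 = 2
Total addresses = 2^2 = 4
Usable = total - 2 (network and broadcast)
Usable hosts: 2


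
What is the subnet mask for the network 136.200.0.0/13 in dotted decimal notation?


/13 means 13 network bits, 19 host bits
Binary: 11111111111110000000000000000000
Mask: 255.248.0.0


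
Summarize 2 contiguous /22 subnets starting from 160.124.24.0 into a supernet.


Original prefix: /22
Number of subnets: 2 = 2^1
New prefix = 22 - 1 = 21
Supernet: 160.124.24.0/21


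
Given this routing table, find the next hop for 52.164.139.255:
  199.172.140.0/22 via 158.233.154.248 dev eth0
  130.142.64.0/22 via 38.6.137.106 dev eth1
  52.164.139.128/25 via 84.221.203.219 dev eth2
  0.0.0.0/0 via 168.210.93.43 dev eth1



Longest prefix match for 52.164.139.255:
  /22 199.172.140.0: no
  /22 130.142.64.0: no
  /25 52.164.139.128: MATCH
  /0 0.0.0.0: MATCH
Selected: next-hop 84.221.203.219 via eth2 (matched /25)


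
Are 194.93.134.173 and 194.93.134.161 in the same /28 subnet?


Mask: 255.255.255.240
194.93.134.173 AND mask = 194.93.134.160
194.93.134.161 AND mask = 194.93.134.160
Yes, same subnet (194.93.134.160)


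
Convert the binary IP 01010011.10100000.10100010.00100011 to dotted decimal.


01010011 = 83
10100000 = 160
10100010 = 162
00100011 = 35
IP: 83.160.162.35


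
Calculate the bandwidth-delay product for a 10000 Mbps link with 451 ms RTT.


BDP = bandwidth * RTT
= 10000 Mbps * 451 ms
= 10000 * 1e6 * 451 / 1000 bits
= 4510000000 bits
= 563750000 bytes
= 550537.1094 KB
BDP = 4510000000 bits (563750000 bytes)


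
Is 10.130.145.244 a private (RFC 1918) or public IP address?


RFC 1918 private ranges:
  10.0.0.0/8 (10.0.0.0 - 10.255.255.255)
  172.16.0.0/12 (172.16.0.0 - 172.31.255.255)
  192.168.0.0/16 (192.168.0.0 - 192.168.255.255)
Private (in 10.0.0.0/8)


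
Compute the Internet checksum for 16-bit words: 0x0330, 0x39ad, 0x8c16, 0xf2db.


Sum all words (with carry folding):
+ 0x0330 = 0x0330
+ 0x39ad = 0x3cdd
+ 0x8c16 = 0xc8f3
+ 0xf2db = 0xbbcf
One's complement: ~0xbbcf
Checksum = 0x4430


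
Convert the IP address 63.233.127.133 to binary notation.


63 = 00111111
233 = 11101001
127 = 01111111
133 = 10000101
Binary: 00111111.11101001.01111111.10000101


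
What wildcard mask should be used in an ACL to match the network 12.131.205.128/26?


Subnet mask: 255.255.255.192
Wildcard = 255.255.255.255 - subnet mask
255 - 255 = 0
255 - 255 = 0
255 - 255 = 0
255 - 192 = 63
Wildcard: 0.0.0.63


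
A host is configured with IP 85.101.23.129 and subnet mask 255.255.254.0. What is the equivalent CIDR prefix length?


Binary: 11111111.11111111.11111110.00000000
Count leading 1s
Prefix: /23


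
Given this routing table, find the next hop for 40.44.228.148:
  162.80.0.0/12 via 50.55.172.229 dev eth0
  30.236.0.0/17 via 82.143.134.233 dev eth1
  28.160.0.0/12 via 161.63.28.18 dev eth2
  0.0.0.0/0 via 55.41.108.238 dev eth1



Longest prefix match for 40.44.228.148:
  /12 162.80.0.0: no
  /17 30.236.0.0: no
  /12 28.160.0.0: no
  /0 0.0.0.0: MATCH
Selected: next-hop 55.41.108.238 via eth1 (matched /0)


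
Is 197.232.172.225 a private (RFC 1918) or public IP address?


RFC 1918 private ranges:
  10.0.0.0/8 (10.0.0.0 - 10.255.255.255)
  172.16.0.0/12 (172.16.0.0 - 172.31.255.255)
  192.168.0.0/16 (192.168.0.0 - 192.168.255.255)
Public (not in any RFC 1918 range)


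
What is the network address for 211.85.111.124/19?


IP:   11010011.01010101.01101111.01111100
Mask: 11111111.11111111.11100000.00000000
AND operation:
Net:  11010011.01010101.01100000.00000000
Network: 211.85.96.0/19


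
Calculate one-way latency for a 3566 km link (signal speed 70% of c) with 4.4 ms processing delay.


Speed = 0.7 * 3e5 km/s = 210000 km/s
Propagation delay = 3566 / 210000 = 0.017 s = 16.981 ms
Processing delay = 4.4 ms
Total one-way latency = 21.381 ms


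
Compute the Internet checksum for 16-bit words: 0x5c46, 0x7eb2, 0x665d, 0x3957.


Sum all words (with carry folding):
+ 0x5c46 = 0x5c46
+ 0x7eb2 = 0xdaf8
+ 0x665d = 0x4156
+ 0x3957 = 0x7aad
One's complement: ~0x7aad
Checksum = 0x8552


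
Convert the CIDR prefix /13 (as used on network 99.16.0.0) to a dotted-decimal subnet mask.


/13 means 13 network bits, 19 host bits
Binary: 11111111111110000000000000000000
Mask: 255.248.0.0


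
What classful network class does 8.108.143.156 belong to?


First octet: 8
Binary: 00001000
0xxxxxxx -> Class A (1-126)
Class A, default mask 255.0.0.0 (/8)


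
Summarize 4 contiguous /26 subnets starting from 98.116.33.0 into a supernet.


Original prefix: /26
Number of subnets: 4 = 2^2
New prefix = 26 - 2 = 24
Supernet: 98.116.33.0/24


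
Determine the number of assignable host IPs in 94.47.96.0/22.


Host bits = 32 - 22 = 10
Total addresses = 2^10 = 1024
Usable = total - 2 (network and broadcast)
Usable hosts: 1022


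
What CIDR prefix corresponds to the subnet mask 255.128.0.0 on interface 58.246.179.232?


Binary: 11111111.10000000.00000000.00000000
Count leading 1s
Prefix: /9


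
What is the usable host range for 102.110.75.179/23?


Network: 102.110.74.0
Broadcast: 102.110.75.255
First usable = network + 1
Last usable = broadcast - 1
Range: 102.110.74.1 to 102.110.75.254


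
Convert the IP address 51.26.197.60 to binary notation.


51 = 00110011
26 = 00011010
197 = 11000101
60 = 00111100
Binary: 00110011.00011010.11000101.00111100


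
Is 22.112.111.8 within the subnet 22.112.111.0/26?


Subnet network: 22.112.111.0
Test IP AND mask: 22.112.111.0
Yes, 22.112.111.8 is in 22.112.111.0/26


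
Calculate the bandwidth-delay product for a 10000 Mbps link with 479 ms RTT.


BDP = bandwidth * RTT
= 10000 Mbps * 479 ms
= 10000 * 1e6 * 479 / 1000 bits
= 4790000000 bits
= 598750000 bytes
= 584716.7969 KB
BDP = 4790000000 bits (598750000 bytes)


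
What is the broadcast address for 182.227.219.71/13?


Network: 182.224.0.0/13
Host bits = 19
Set all host bits to 1:
Broadcast: 182.231.255.255


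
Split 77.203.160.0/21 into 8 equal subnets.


New prefix = 21 + 3 = 24
Each subnet has 256 addresses
  77.203.160.0/24
  77.203.161.0/24
  77.203.162.0/24
  77.203.163.0/24
  77.203.164.0/24
  77.203.165.0/24
  77.203.166.0/24
  77.203.167.0/24
Subnets: 77.203.160.0/24, 77.203.161.0/24, 77.203.162.0/24, 77.203.163.0/24, 77.203.164.0/24, 77.203.165.0/24, 77.203.166.0/24, 77.203.167.0/24


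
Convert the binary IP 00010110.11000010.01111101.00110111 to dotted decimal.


00010110 = 22
11000010 = 194
01111101 = 125
00110111 = 55
IP: 22.194.125.55


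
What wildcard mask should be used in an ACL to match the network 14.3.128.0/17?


Subnet mask: 255.255.128.0
Wildcard = 255.255.255.255 - subnet mask
255 - 255 = 0
255 - 255 = 0
255 - 128 = 127
255 - 0 = 255
Wildcard: 0.0.127.255


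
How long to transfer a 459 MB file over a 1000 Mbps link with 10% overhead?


Effective throughput = 1000 * (1 - 10/100) = 900 Mbps
File size in Mb = 459 * 8 = 3672 Mb
Time = 3672 / 900
Time = 4.08 seconds


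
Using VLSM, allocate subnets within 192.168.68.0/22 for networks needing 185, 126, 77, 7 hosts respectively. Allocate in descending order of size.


185 hosts -> /24 (254 usable): 192.168.68.0/24
126 hosts -> /25 (126 usable): 192.168.69.0/25
77 hosts -> /25 (126 usable): 192.168.69.128/25
7 hosts -> /28 (14 usable): 192.168.70.0/28
Allocation: 192.168.68.0/24 (185 hosts, 254 usable); 192.168.69.0/25 (126 hosts, 126 usable); 192.168.69.128/25 (77 hosts, 126 usable); 192.168.70.0/28 (7 hosts, 14 usable)


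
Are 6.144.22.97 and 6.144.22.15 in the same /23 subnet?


Mask: 255.255.254.0
6.144.22.97 AND mask = 6.144.22.0
6.144.22.15 AND mask = 6.144.22.0
Yes, same subnet (6.144.22.0)


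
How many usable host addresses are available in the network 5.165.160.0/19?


Host bits = 32 - 19 = 13
Total addresses = 2^13 = 8192
Usable = total - 2 (network and broadcast)
Usable hosts: 8190


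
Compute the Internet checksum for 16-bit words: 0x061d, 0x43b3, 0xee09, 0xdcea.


Sum all words (with carry folding):
+ 0x061d = 0x061d
+ 0x43b3 = 0x49d0
+ 0xee09 = 0x37da
+ 0xdcea = 0x14c5
One's complement: ~0x14c5
Checksum = 0xeb3a


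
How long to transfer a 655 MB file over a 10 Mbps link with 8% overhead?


Effective throughput = 10 * (1 - 8/100) = 9.2 Mbps
File size in Mb = 655 * 8 = 5240 Mb
Time = 5240 / 9.2
Time = 569.5652 seconds


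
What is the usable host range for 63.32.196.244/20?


Network: 63.32.192.0
Broadcast: 63.32.207.255
First usable = network + 1
Last usable = broadcast - 1
Range: 63.32.192.1 to 63.32.207.254


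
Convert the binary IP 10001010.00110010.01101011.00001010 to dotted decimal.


10001010 = 138
00110010 = 50
01101011 = 107
00001010 = 10
IP: 138.50.107.10


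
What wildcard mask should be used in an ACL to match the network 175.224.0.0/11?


Subnet mask: 255.224.0.0
Wildcard = 255.255.255.255 - subnet mask
255 - 255 = 0
255 - 224 = 31
255 - 0 = 255
255 - 0 = 255
Wildcard: 0.31.255.255


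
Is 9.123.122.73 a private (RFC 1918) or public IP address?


RFC 1918 private ranges:
  10.0.0.0/8 (10.0.0.0 - 10.255.255.255)
  172.16.0.0/12 (172.16.0.0 - 172.31.255.255)
  192.168.0.0/16 (192.168.0.0 - 192.168.255.255)
Public (not in any RFC 1918 range)


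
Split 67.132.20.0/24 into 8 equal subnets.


New prefix = 24 + 3 = 27
Each subnet has 32 addresses
  67.132.20.0/27
  67.132.20.32/27
  67.132.20.64/27
  67.132.20.96/27
  67.132.20.128/27
  67.132.20.160/27
  67.132.20.192/27
  67.132.20.224/27
Subnets: 67.132.20.0/27, 67.132.20.32/27, 67.132.20.64/27, 67.132.20.96/27, 67.132.20.128/27, 67.132.20.160/27, 67.132.20.192/27, 67.132.20.224/27


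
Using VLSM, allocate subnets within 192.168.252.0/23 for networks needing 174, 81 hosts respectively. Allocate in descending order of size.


174 hosts -> /24 (254 usable): 192.168.252.0/24
81 hosts -> /25 (126 usable): 192.168.253.0/25
Allocation: 192.168.252.0/24 (174 hosts, 254 usable); 192.168.253.0/25 (81 hosts, 126 usable)


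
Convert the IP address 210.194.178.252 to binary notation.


210 = 11010010
194 = 11000010
178 = 10110010
252 = 11111100
Binary: 11010010.11000010.10110010.11111100


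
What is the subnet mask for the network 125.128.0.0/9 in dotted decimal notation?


/9 means 9 network bits, 23 host bits
Binary: 11111111100000000000000000000000
Mask: 255.128.0.0


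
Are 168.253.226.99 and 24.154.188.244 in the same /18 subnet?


Mask: 255.255.192.0
168.253.226.99 AND mask = 168.253.192.0
24.154.188.244 AND mask = 24.154.128.0
No, different subnets (168.253.192.0 vs 24.154.128.0)


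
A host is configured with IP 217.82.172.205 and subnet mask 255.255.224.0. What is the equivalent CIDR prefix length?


Binary: 11111111.11111111.11100000.00000000
Count leading 1s
Prefix: /19


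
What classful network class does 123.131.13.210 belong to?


First octet: 123
Binary: 01111011
0xxxxxxx -> Class A (1-126)
Class A, default mask 255.0.0.0 (/8)


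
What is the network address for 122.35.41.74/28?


IP:   01111010.00100011.00101001.01001010
Mask: 11111111.11111111.11111111.11110000
AND operation:
Net:  01111010.00100011.00101001.01000000
Network: 122.35.41.64/28


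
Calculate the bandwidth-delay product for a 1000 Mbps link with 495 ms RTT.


BDP = bandwidth * RTT
= 1000 Mbps * 495 ms
= 1000 * 1e6 * 495 / 1000 bits
= 495000000 bits
= 61875000 bytes
= 60424.8047 KB
BDP = 495000000 bits (61875000 bytes)


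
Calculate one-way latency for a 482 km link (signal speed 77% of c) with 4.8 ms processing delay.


Speed = 0.77 * 3e5 km/s = 231000 km/s
Propagation delay = 482 / 231000 = 0.0021 s = 2.0866 ms
Processing delay = 4.8 ms
Total one-way latency = 6.8866 ms


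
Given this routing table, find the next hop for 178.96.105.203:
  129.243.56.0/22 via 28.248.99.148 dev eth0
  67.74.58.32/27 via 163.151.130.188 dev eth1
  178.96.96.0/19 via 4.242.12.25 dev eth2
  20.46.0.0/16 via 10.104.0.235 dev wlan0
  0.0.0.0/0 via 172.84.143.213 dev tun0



Longest prefix match for 178.96.105.203:
  /22 129.243.56.0: no
  /27 67.74.58.32: no
  /19 178.96.96.0: MATCH
  /16 20.46.0.0: no
  /0 0.0.0.0: MATCH
Selected: next-hop 4.242.12.25 via eth2 (matched /19)


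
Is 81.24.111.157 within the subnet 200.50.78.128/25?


Subnet network: 200.50.78.128
Test IP AND mask: 81.24.111.128
No, 81.24.111.157 is not in 200.50.78.128/25


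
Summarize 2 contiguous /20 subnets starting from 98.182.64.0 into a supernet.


Original prefix: /20
Number of subnets: 2 = 2^1
New prefix = 20 - 1 = 19
Supernet: 98.182.64.0/19


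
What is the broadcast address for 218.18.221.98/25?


Network: 218.18.221.0/25
Host bits = 7
Set all host bits to 1:
Broadcast: 218.18.221.127


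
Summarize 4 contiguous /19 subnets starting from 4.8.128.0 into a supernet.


Original prefix: /19
Number of subnets: 4 = 2^2
New prefix = 19 - 2 = 17
Supernet: 4.8.128.0/17


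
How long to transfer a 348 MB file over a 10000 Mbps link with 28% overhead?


Effective throughput = 10000 * (1 - 28/100) = 7200 Mbps
File size in Mb = 348 * 8 = 2784 Mb
Time = 2784 / 7200
Time = 0.3867 seconds


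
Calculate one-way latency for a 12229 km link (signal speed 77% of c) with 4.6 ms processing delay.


Speed = 0.77 * 3e5 km/s = 231000 km/s
Propagation delay = 12229 / 231000 = 0.0529 s = 52.9394 ms
Processing delay = 4.6 ms
Total one-way latency = 57.5394 ms


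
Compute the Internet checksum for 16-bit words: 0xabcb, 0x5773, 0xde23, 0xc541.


Sum all words (with carry folding):
+ 0xabcb = 0xabcb
+ 0x5773 = 0x033f
+ 0xde23 = 0xe162
+ 0xc541 = 0xa6a4
One's complement: ~0xa6a4
Checksum = 0x595b


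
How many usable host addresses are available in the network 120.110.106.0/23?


Host bits = 32 - 23 = 9
Total addresses = 2^9 = 512
Usable = total - 2 (network and broadcast)
Usable hosts: 510


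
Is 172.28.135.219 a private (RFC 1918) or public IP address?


RFC 1918 private ranges:
  10.0.0.0/8 (10.0.0.0 - 10.255.255.255)
  172.16.0.0/12 (172.16.0.0 - 172.31.255.255)
  192.168.0.0/16 (192.168.0.0 - 192.168.255.255)
Private (in 172.16.0.0/12)


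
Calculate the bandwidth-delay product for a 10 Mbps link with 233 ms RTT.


BDP = bandwidth * RTT
= 10 Mbps * 233 ms
= 10 * 1e6 * 233 / 1000 bits
= 2330000 bits
= 291250 bytes
= 284.4238 KB
BDP = 2330000 bits (291250 bytes)


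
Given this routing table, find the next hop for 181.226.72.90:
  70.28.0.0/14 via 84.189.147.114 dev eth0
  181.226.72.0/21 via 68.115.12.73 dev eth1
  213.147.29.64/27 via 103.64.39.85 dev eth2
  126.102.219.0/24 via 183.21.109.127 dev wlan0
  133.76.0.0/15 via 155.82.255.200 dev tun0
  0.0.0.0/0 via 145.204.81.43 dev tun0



Longest prefix match for 181.226.72.90:
  /14 70.28.0.0: no
  /21 181.226.72.0: MATCH
  /27 213.147.29.64: no
  /24 126.102.219.0: no
  /15 133.76.0.0: no
  /0 0.0.0.0: MATCH
Selected: next-hop 68.115.12.73 via eth1 (matched /21)


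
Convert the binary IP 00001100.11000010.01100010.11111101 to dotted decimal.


00001100 = 12
11000010 = 194
01100010 = 98
11111101 = 253
IP: 12.194.98.253


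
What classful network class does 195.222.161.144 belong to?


First octet: 195
Binary: 11000011
110xxxxx -> Class C (192-223)
Class C, default mask 255.255.255.0 (/24)


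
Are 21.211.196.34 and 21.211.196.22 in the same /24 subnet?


Mask: 255.255.255.0
21.211.196.34 AND mask = 21.211.196.0
21.211.196.22 AND mask = 21.211.196.0
Yes, same subnet (21.211.196.0)


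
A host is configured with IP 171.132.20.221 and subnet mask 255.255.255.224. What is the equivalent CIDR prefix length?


Binary: 11111111.11111111.11111111.11100000
Count leading 1s
Prefix: /27


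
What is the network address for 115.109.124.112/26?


IP:   01110011.01101101.01111100.01110000
Mask: 11111111.11111111.11111111.11000000
AND operation:
Net:  01110011.01101101.01111100.01000000
Network: 115.109.124.64/26


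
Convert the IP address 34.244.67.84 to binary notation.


34 = 00100010
244 = 11110100
67 = 01000011
84 = 01010100
Binary: 00100010.11110100.01000011.01010100


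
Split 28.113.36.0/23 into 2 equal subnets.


New prefix = 23 + 1 = 24
Each subnet has 256 addresses
  28.113.36.0/24
  28.113.37.0/24
Subnets: 28.113.36.0/24, 28.113.37.0/24


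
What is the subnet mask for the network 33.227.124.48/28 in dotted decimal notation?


/28 means 28 network bits, 4 host bits
Binary: 11111111111111111111111111110000
Mask: 255.255.255.240


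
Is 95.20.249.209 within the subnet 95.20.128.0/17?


Subnet network: 95.20.128.0
Test IP AND mask: 95.20.128.0
Yes, 95.20.249.209 is in 95.20.128.0/17


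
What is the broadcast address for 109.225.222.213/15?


Network: 109.224.0.0/15
Host bits = 17
Set all host bits to 1:
Broadcast: 109.225.255.255


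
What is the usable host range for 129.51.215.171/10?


Network: 129.0.0.0
Broadcast: 129.63.255.255
First usable = network + 1
Last usable = broadcast - 1
Range: 129.0.0.1 to 129.63.255.254


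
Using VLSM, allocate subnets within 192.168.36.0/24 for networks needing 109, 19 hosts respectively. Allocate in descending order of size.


109 hosts -> /25 (126 usable): 192.168.36.0/25
19 hosts -> /27 (30 usable): 192.168.36.128/27
Allocation: 192.168.36.0/25 (109 hosts, 126 usable); 192.168.36.128/27 (19 hosts, 30 usable)


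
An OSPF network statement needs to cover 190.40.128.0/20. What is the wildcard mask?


Subnet mask: 255.255.240.0
Wildcard = 255.255.255.255 - subnet mask
255 - 255 = 0
255 - 255 = 0
255 - 240 = 15
255 - 0 = 255
Wildcard: 0.0.15.255


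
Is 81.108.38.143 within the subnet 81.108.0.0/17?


Subnet network: 81.108.0.0
Test IP AND mask: 81.108.0.0
Yes, 81.108.38.143 is in 81.108.0.0/17


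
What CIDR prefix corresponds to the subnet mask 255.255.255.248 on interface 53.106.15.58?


Binary: 11111111.11111111.11111111.11111000
Count leading 1s
Prefix: /29


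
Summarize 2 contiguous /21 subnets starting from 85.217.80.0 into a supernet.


Original prefix: /21
Number of subnets: 2 = 2^1
New prefix = 21 - 1 = 20
Supernet: 85.217.80.0/20


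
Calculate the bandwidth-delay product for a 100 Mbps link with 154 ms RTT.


BDP = bandwidth * RTT
= 100 Mbps * 154 ms
= 100 * 1e6 * 154 / 1000 bits
= 15400000 bits
= 1925000 bytes
= 1879.8828 KB
BDP = 15400000 bits (1925000 bytes)


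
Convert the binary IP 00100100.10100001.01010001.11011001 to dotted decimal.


00100100 = 36
10100001 = 161
01010001 = 81
11011001 = 217
IP: 36.161.81.217


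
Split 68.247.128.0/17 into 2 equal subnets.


New prefix = 17 + 1 = 18
Each subnet has 16384 addresses
  68.247.128.0/18
  68.247.192.0/18
Subnets: 68.247.128.0/18, 68.247.192.0/18


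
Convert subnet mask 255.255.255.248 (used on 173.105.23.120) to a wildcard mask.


Subnet mask: 255.255.255.248
Wildcard = 255.255.255.255 - subnet mask
255 - 255 = 0
255 - 255 = 0
255 - 255 = 0
255 - 248 = 7
Wildcard: 0.0.0.7


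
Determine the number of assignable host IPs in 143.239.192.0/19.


Host bits = 32 - 19 = 13
Total addresses = 2^13 = 8192
Usable = total - 2 (network and broadcast)
Usable hosts: 8190


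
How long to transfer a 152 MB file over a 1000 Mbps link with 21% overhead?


Effective throughput = 1000 * (1 - 21/100) = 790 Mbps
File size in Mb = 152 * 8 = 1216 Mb
Time = 1216 / 790
Time = 1.5392 seconds


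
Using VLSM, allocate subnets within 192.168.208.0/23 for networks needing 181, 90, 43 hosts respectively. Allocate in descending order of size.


181 hosts -> /24 (254 usable): 192.168.208.0/24
90 hosts -> /25 (126 usable): 192.168.209.0/25
43 hosts -> /26 (62 usable): 192.168.209.128/26
Allocation: 192.168.208.0/24 (181 hosts, 254 usable); 192.168.209.0/25 (90 hosts, 126 usable); 192.168.209.128/26 (43 hosts, 62 usable)


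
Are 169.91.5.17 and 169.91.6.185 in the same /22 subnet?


Mask: 255.255.252.0
169.91.5.17 AND mask = 169.91.4.0
169.91.6.185 AND mask = 169.91.4.0
Yes, same subnet (169.91.4.0)


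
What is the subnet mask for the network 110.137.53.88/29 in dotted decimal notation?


/29 means 29 network bits, 3 host bits
Binary: 11111111111111111111111111111000
Mask: 255.255.255.248


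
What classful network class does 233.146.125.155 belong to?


First octet: 233
Binary: 11101001
1110xxxx -> Class D (224-239)
Class D (multicast), default mask N/A


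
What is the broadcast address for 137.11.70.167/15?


Network: 137.10.0.0/15
Host bits = 17
Set all host bits to 1:
Broadcast: 137.11.255.255


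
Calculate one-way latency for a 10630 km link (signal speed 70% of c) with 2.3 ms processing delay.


Speed = 0.7 * 3e5 km/s = 210000 km/s
Propagation delay = 10630 / 210000 = 0.0506 s = 50.619 ms
Processing delay = 2.3 ms
Total one-way latency = 52.919 ms


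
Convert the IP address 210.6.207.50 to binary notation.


210 = 11010010
6 = 00000110
207 = 11001111
50 = 00110010
Binary: 11010010.00000110.11001111.00110010


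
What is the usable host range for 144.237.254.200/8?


Network: 144.0.0.0
Broadcast: 144.255.255.255
First usable = network + 1
Last usable = broadcast - 1
Range: 144.0.0.1 to 144.255.255.254


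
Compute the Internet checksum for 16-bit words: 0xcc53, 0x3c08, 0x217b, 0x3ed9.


Sum all words (with carry folding):
+ 0xcc53 = 0xcc53
+ 0x3c08 = 0x085c
+ 0x217b = 0x29d7
+ 0x3ed9 = 0x68b0
One's complement: ~0x68b0
Checksum = 0x974f


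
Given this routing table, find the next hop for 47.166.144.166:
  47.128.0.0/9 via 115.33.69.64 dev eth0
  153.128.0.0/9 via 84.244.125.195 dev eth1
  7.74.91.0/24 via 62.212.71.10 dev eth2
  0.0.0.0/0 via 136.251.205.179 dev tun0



Longest prefix match for 47.166.144.166:
  /9 47.128.0.0: MATCH
  /9 153.128.0.0: no
  /24 7.74.91.0: no
  /0 0.0.0.0: MATCH
Selected: next-hop 115.33.69.64 via eth0 (matched /9)


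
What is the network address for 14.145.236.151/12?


IP:   00001110.10010001.11101100.10010111
Mask: 11111111.11110000.00000000.00000000
AND operation:
Net:  00001110.10010000.00000000.00000000
Network: 14.144.0.0/12


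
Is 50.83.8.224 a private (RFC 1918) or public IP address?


RFC 1918 private ranges:
  10.0.0.0/8 (10.0.0.0 - 10.255.255.255)
  172.16.0.0/12 (172.16.0.0 - 172.31.255.255)
  192.168.0.0/16 (192.168.0.0 - 192.168.255.255)
Public (not in any RFC 1918 range)


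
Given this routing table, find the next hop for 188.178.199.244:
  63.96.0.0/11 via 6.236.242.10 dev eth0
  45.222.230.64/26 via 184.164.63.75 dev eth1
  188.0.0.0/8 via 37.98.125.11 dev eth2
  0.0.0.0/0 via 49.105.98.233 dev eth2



Longest prefix match for 188.178.199.244:
  /11 63.96.0.0: no
  /26 45.222.230.64: no
  /8 188.0.0.0: MATCH
  /0 0.0.0.0: MATCH
Selected: next-hop 37.98.125.11 via eth2 (matched /8)


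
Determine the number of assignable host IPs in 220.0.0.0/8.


Host bits = 32 - 8 = 24
Total addresses = 2^24 = 16777216
Usable = total - 2 (network and broadcast)
Usable hosts: 16777214


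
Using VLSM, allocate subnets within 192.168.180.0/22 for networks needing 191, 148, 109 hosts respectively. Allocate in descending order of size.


191 hosts -> /24 (254 usable): 192.168.180.0/24
148 hosts -> /24 (254 usable): 192.168.181.0/24
109 hosts -> /25 (126 usable): 192.168.182.0/25
Allocation: 192.168.180.0/24 (191 hosts, 254 usable); 192.168.181.0/24 (148 hosts, 254 usable); 192.168.182.0/25 (109 hosts, 126 usable)


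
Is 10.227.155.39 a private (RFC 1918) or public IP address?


RFC 1918 private ranges:
  10.0.0.0/8 (10.0.0.0 - 10.255.255.255)
  172.16.0.0/12 (172.16.0.0 - 172.31.255.255)
  192.168.0.0/16 (192.168.0.0 - 192.168.255.255)
Private (in 10.0.0.0/8)


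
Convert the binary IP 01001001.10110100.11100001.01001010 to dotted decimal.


01001001 = 73
10110100 = 180
11100001 = 225
01001010 = 74
IP: 73.180.225.74


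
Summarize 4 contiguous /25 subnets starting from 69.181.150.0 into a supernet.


Original prefix: /25
Number of subnets: 4 = 2^2
New prefix = 25 - 2 = 23
Supernet: 69.181.150.0/23


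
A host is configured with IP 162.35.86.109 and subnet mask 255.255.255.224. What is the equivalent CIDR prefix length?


Binary: 11111111.11111111.11111111.11100000
Count leading 1s
Prefix: /27


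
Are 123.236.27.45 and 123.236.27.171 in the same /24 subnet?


Mask: 255.255.255.0
123.236.27.45 AND mask = 123.236.27.0
123.236.27.171 AND mask = 123.236.27.0
Yes, same subnet (123.236.27.0)


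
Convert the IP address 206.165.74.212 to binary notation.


206 = 11001110
165 = 10100101
74 = 01001010
212 = 11010100
Binary: 11001110.10100101.01001010.11010100


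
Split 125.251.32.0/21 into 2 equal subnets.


New prefix = 21 + 1 = 22
Each subnet has 1024 addresses
  125.251.32.0/22
  125.251.36.0/22
Subnets: 125.251.32.0/22, 125.251.36.0/22


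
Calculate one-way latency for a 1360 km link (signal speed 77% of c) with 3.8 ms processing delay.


Speed = 0.77 * 3e5 km/s = 231000 km/s
Propagation delay = 1360 / 231000 = 0.0059 s = 5.8874 ms
Processing delay = 3.8 ms
Total one-way latency = 9.6874 ms


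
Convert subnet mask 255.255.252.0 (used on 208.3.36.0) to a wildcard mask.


Subnet mask: 255.255.252.0
Wildcard = 255.255.255.255 - subnet mask
255 - 255 = 0
255 - 255 = 0
255 - 252 = 3
255 - 0 = 255
Wildcard: 0.0.3.255


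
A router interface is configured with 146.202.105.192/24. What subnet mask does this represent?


/24 means 24 network bits, 8 host bits
Binary: 11111111111111111111111100000000
Mask: 255.255.255.0


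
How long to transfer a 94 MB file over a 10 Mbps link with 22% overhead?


Effective throughput = 10 * (1 - 22/100) = 7.8 Mbps
File size in Mb = 94 * 8 = 752 Mb
Time = 752 / 7.8
Time = 96.4103 seconds


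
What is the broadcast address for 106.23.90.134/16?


Network: 106.23.0.0/16
Host bits = 16
Set all host bits to 1:
Broadcast: 106.23.255.255


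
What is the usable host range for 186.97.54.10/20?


Network: 186.97.48.0
Broadcast: 186.97.63.255
First usable = network + 1
Last usable = broadcast - 1
Range: 186.97.48.1 to 186.97.63.254


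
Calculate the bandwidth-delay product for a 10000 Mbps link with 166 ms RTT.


BDP = bandwidth * RTT
= 10000 Mbps * 166 ms
= 10000 * 1e6 * 166 / 1000 bits
= 1660000000 bits
= 207500000 bytes
= 202636.7188 KB
BDP = 1660000000 bits (207500000 bytes)


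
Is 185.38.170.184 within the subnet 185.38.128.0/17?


Subnet network: 185.38.128.0
Test IP AND mask: 185.38.128.0
Yes, 185.38.170.184 is in 185.38.128.0/17


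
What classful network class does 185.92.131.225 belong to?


First octet: 185
Binary: 10111001
10xxxxxx -> Class B (128-191)
Class B, default mask 255.255.0.0 (/16)


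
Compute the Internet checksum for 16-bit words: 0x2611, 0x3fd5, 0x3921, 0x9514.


Sum all words (with carry folding):
+ 0x2611 = 0x2611
+ 0x3fd5 = 0x65e6
+ 0x3921 = 0x9f07
+ 0x9514 = 0x341c
One's complement: ~0x341c
Checksum = 0xcbe3


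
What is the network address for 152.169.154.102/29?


IP:   10011000.10101001.10011010.01100110
Mask: 11111111.11111111.11111111.11111000
AND operation:
Net:  10011000.10101001.10011010.01100000
Network: 152.169.154.96/29


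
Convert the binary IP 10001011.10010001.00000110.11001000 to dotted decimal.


10001011 = 139
10010001 = 145
00000110 = 6
11001000 = 200
IP: 139.145.6.200


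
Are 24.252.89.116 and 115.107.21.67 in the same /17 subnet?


Mask: 255.255.128.0
24.252.89.116 AND mask = 24.252.0.0
115.107.21.67 AND mask = 115.107.0.0
No, different subnets (24.252.0.0 vs 115.107.0.0)


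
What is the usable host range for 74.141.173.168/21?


Network: 74.141.168.0
Broadcast: 74.141.175.255
First usable = network + 1
Last usable = broadcast - 1
Range: 74.141.168.1 to 74.141.175.254


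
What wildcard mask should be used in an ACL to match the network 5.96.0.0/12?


Subnet mask: 255.240.0.0
Wildcard = 255.255.255.255 - subnet mask
255 - 255 = 0
255 - 240 = 15
255 - 0 = 255
255 - 0 = 255
Wildcard: 0.15.255.255


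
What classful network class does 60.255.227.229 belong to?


First octet: 60
Binary: 00111100
0xxxxxxx -> Class A (1-126)
Class A, default mask 255.0.0.0 (/8)


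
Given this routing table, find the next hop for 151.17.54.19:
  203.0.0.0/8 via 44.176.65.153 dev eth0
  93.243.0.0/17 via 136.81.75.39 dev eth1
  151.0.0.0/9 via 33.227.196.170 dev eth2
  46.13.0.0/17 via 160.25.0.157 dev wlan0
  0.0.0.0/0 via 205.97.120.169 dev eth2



Longest prefix match for 151.17.54.19:
  /8 203.0.0.0: no
  /17 93.243.0.0: no
  /9 151.0.0.0: MATCH
  /17 46.13.0.0: no
  /0 0.0.0.0: MATCH
Selected: next-hop 33.227.196.170 via eth2 (matched /9)


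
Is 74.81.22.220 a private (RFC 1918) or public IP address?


RFC 1918 private ranges:
  10.0.0.0/8 (10.0.0.0 - 10.255.255.255)
  172.16.0.0/12 (172.16.0.0 - 172.31.255.255)
  192.168.0.0/16 (192.168.0.0 - 192.168.255.255)
Public (not in any RFC 1918 range)


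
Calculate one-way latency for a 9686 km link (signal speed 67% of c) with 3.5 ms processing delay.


Speed = 0.67 * 3e5 km/s = 201000 km/s
Propagation delay = 9686 / 201000 = 0.0482 s = 48.1891 ms
Processing delay = 3.5 ms
Total one-way latency = 51.6891 ms


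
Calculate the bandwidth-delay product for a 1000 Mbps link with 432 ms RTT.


BDP = bandwidth * RTT
= 1000 Mbps * 432 ms
= 1000 * 1e6 * 432 / 1000 bits
= 432000000 bits
= 54000000 bytes
= 52734.375 KB
BDP = 432000000 bits (54000000 bytes)


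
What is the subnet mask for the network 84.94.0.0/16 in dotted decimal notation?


/16 means 16 network bits, 16 host bits
Binary: 11111111111111110000000000000000
Mask: 255.255.0.0


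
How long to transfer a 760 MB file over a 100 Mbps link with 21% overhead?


Effective throughput = 100 * (1 - 21/100) = 79 Mbps
File size in Mb = 760 * 8 = 6080 Mb
Time = 6080 / 79
Time = 76.962 seconds


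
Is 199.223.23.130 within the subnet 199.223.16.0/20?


Subnet network: 199.223.16.0
Test IP AND mask: 199.223.16.0
Yes, 199.223.23.130 is in 199.223.16.0/20


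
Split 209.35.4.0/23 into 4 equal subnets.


New prefix = 23 + 2 = 25
Each subnet has 128 addresses
  209.35.4.0/25
  209.35.4.128/25
  209.35.5.0/25
  209.35.5.128/25
Subnets: 209.35.4.0/25, 209.35.4.128/25, 209.35.5.0/25, 209.35.5.128/25


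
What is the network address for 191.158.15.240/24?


IP:   10111111.10011110.00001111.11110000
Mask: 11111111.11111111.11111111.00000000
AND operation:
Net:  10111111.10011110.00001111.00000000
Network: 191.158.15.0/24


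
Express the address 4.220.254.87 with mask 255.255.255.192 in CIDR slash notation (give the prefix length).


Binary: 11111111.11111111.11111111.11000000
Count leading 1s
Prefix: /26


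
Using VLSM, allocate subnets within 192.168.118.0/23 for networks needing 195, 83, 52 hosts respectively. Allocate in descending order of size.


195 hosts -> /24 (254 usable): 192.168.118.0/24
83 hosts -> /25 (126 usable): 192.168.119.0/25
52 hosts -> /26 (62 usable): 192.168.119.128/26
Allocation: 192.168.118.0/24 (195 hosts, 254 usable); 192.168.119.0/25 (83 hosts, 126 usable); 192.168.119.128/26 (52 hosts, 62 usable)


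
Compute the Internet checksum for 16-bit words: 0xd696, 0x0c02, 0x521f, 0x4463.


Sum all words (with carry folding):
+ 0xd696 = 0xd696
+ 0x0c02 = 0xe298
+ 0x521f = 0x34b8
+ 0x4463 = 0x791b
One's complement: ~0x791b
Checksum = 0x86e4


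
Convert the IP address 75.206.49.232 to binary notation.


75 = 01001011
206 = 11001110
49 = 00110001
232 = 11101000
Binary: 01001011.11001110.00110001.11101000


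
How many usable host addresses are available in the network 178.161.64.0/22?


Host bits = 32 - 22 = 10
Total addresses = 2^10 = 1024
Usable = total - 2 (network and broadcast)
Usable hosts: 1022


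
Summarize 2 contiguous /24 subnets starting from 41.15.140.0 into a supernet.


Original prefix: /24
Number of subnets: 2 = 2^1
New prefix = 24 - 1 = 23
Supernet: 41.15.140.0/23


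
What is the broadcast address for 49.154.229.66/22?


Network: 49.154.228.0/22
Host bits = 10
Set all host bits to 1:
Broadcast: 49.154.231.255


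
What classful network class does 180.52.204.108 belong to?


First octet: 180
Binary: 10110100
10xxxxxx -> Class B (128-191)
Class B, default mask 255.255.0.0 (/16)


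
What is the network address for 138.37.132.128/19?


IP:   10001010.00100101.10000100.10000000
Mask: 11111111.11111111.11100000.00000000
AND operation:
Net:  10001010.00100101.10000000.00000000
Network: 138.37.128.0/19


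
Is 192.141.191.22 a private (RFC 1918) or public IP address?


RFC 1918 private ranges:
  10.0.0.0/8 (10.0.0.0 - 10.255.255.255)
  172.16.0.0/12 (172.16.0.0 - 172.31.255.255)
  192.168.0.0/16 (192.168.0.0 - 192.168.255.255)
Public (not in any RFC 1918 range)


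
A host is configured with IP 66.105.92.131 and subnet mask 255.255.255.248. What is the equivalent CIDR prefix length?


Binary: 11111111.11111111.11111111.11111000
Count leading 1s
Prefix: /29


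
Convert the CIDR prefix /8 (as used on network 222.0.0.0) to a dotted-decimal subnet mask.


/8 means 8 network bits, 24 host bits
Binary: 11111111000000000000000000000000
Mask: 255.0.0.0


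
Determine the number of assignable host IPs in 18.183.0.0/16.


Host bits = 32 - 16 = 16
Total addresses = 2^16 = 65536
Usable = total - 2 (network and broadcast)
Usable hosts: 65534


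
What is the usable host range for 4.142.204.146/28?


Network: 4.142.204.144
Broadcast: 4.142.204.159
First usable = network + 1
Last usable = broadcast - 1
Range: 4.142.204.145 to 4.142.204.158


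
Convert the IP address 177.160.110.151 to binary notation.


177 = 10110001
160 = 10100000
110 = 01101110
151 = 10010111
Binary: 10110001.10100000.01101110.10010111


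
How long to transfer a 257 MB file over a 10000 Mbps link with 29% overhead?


Effective throughput = 10000 * (1 - 29/100) = 7100 Mbps
File size in Mb = 257 * 8 = 2056 Mb
Time = 2056 / 7100
Time = 0.2896 seconds


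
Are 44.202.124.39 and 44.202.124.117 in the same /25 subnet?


Mask: 255.255.255.128
44.202.124.39 AND mask = 44.202.124.0
44.202.124.117 AND mask = 44.202.124.0
Yes, same subnet (44.202.124.0)


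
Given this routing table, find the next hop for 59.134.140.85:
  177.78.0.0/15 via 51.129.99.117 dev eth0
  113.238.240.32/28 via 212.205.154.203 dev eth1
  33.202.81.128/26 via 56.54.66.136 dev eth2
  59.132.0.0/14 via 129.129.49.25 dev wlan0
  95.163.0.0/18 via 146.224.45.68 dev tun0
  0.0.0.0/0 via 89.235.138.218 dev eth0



Longest prefix match for 59.134.140.85:
  /15 177.78.0.0: no
  /28 113.238.240.32: no
  /26 33.202.81.128: no
  /14 59.132.0.0: MATCH
  /18 95.163.0.0: no
  /0 0.0.0.0: MATCH
Selected: next-hop 129.129.49.25 via wlan0 (matched /14)


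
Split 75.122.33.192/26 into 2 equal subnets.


New prefix = 26 + 1 = 27
Each subnet has 32 addresses
  75.122.33.192/27
  75.122.33.224/27
Subnets: 75.122.33.192/27, 75.122.33.224/27


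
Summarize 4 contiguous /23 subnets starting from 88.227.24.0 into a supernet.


Original prefix: /23
Number of subnets: 4 = 2^2
New prefix = 23 - 2 = 21
Supernet: 88.227.24.0/21


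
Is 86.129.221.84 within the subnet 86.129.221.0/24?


Subnet network: 86.129.221.0
Test IP AND mask: 86.129.221.0
Yes, 86.129.221.84 is in 86.129.221.0/24


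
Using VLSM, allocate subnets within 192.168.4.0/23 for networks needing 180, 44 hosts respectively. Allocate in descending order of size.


180 hosts -> /24 (254 usable): 192.168.4.0/24
44 hosts -> /26 (62 usable): 192.168.5.0/26
Allocation: 192.168.4.0/24 (180 hosts, 254 usable); 192.168.5.0/26 (44 hosts, 62 usable)


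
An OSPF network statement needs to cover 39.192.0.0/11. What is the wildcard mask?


Subnet mask: 255.224.0.0
Wildcard = 255.255.255.255 - subnet mask
255 - 255 = 0
255 - 224 = 31
255 - 0 = 255
255 - 0 = 255
Wildcard: 0.31.255.255


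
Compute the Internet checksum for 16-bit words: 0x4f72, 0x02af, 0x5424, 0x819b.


Sum all words (with carry folding):
+ 0x4f72 = 0x4f72
+ 0x02af = 0x5221
+ 0x5424 = 0xa645
+ 0x819b = 0x27e1
One's complement: ~0x27e1
Checksum = 0xd81e


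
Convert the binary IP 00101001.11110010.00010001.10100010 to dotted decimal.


00101001 = 41
11110010 = 242
00010001 = 17
10100010 = 162
IP: 41.242.17.162


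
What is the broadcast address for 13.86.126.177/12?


Network: 13.80.0.0/12
Host bits = 20
Set all host bits to 1:
Broadcast: 13.95.255.255


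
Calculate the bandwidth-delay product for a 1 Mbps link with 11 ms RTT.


BDP = bandwidth * RTT
= 1 Mbps * 11 ms
= 1 * 1e6 * 11 / 1000 bits
= 11000 bits
= 1375 bytes
= 1.3428 KB
BDP = 11000 bits (1375 bytes)


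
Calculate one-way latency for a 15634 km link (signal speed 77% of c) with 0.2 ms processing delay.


Speed = 0.77 * 3e5 km/s = 231000 km/s
Propagation delay = 15634 / 231000 = 0.0677 s = 67.6797 ms
Processing delay = 0.2 ms
Total one-way latency = 67.8797 ms


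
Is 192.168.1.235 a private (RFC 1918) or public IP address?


RFC 1918 private ranges:
  10.0.0.0/8 (10.0.0.0 - 10.255.255.255)
  172.16.0.0/12 (172.16.0.0 - 172.31.255.255)
  192.168.0.0/16 (192.168.0.0 - 192.168.255.255)
Private (in 192.168.0.0/16)


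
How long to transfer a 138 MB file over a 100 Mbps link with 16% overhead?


Effective throughput = 100 * (1 - 16/100) = 84 Mbps
File size in Mb = 138 * 8 = 1104 Mb
Time = 1104 / 84
Time = 13.1429 seconds


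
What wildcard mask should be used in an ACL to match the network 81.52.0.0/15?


Subnet mask: 255.254.0.0
Wildcard = 255.255.255.255 - subnet mask
255 - 255 = 0
255 - 254 = 1
255 - 0 = 255
255 - 0 = 255
Wildcard: 0.1.255.255


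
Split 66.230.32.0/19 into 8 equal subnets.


New prefix = 19 + 3 = 22
Each subnet has 1024 addresses
  66.230.32.0/22
  66.230.36.0/22
  66.230.40.0/22
  66.230.44.0/22
  66.230.48.0/22
  66.230.52.0/22
  66.230.56.0/22
  66.230.60.0/22
Subnets: 66.230.32.0/22, 66.230.36.0/22, 66.230.40.0/22, 66.230.44.0/22, 66.230.48.0/22, 66.230.52.0/22, 66.230.56.0/22, 66.230.60.0/22
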